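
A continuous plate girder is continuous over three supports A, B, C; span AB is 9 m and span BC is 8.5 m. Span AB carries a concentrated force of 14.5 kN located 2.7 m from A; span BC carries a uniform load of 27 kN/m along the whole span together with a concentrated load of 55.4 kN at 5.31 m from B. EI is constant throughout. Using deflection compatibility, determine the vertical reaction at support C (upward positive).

R_C = 130 kN

Insert a hinge at B; M_B is the redundant, and each span becomes simply supported.
End slopes at the hinge B, treating each span as simply supported:
  span AB: point load 14.5 at a = 2.7: Pab(L + a)/(6LEI) = 53.44/EI
  span BC: UDL 27: wL³/(24EI) = 690.9/EI
  span BC: point load 55.4 at a = 5.31: Pab(L + b)/(6LEI) = 215.1/EI
  relative rotation θ_0 = (53.44 + 906)/EI = 959.4/EI
A unit hogging moment at B produces rotation L₁/(3EI) + L₂/(3EI) = 5.833/EI.
Compatibility: M_B·(L₁+L₂)/(3EI) = θ_0, giving M_B = 164.5 kN·m (hogging).
Span BC, ΣM about C: R_B^{BC}·8.5 = 1152 + 164.5, so R_B^{BC} = 154.9 kN and R_C = 284.9 − 154.9 = 130 kN.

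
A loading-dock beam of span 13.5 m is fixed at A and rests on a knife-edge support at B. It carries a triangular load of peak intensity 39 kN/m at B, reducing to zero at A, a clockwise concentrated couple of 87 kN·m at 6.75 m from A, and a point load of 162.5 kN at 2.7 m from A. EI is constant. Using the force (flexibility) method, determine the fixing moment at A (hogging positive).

Remove the prop at B; the released (primary) structure is a cantilever built in at A.
Free-end deflection of the primary structure under the applied loading (downward +):
  triangular load, peak 39 at the free end: 11w₀L⁴/(120EI) = 118744/EI
  clockwise couple 87 at a = 6.75: M₀a(2L − a)/(2EI) = 5946/EI
  point load 162.5 at a = 2.7: Pa²(3L − a)/(6EI) = 7463/EI
  δ_0 = 132153/EI
Tip deflection under a unit load at B: L³/(3EI) = 820.1/EI.
The prop prevents deflection at B: R_B = δ_0/δ_{BB} = 132153/820.1 = 161.1 kN.
Moment equilibrium about A: M_A = Σ(load moments about A) − R_B·L = 2895 − 161.1×13.5 = 719.6 kN·m.

M_A = 719.6 kN·m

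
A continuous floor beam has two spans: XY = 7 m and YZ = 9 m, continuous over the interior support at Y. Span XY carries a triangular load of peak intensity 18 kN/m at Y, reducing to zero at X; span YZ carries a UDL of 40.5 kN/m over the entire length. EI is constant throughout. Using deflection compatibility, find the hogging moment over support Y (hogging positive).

Take M_Y as the redundant. Released structure: two simple spans XY and YZ with a hinge at Y.
End slopes at the hinge Y, treating each span as simply supported:
  span XY: triangular load, peak 18: w₀L³/(45EI) = 137.2/EI
  span YZ: UDL 40.5: wL³/(24EI) = 1230/EI
  relative rotation θ_0 = (137.2 + 1230)/EI = 1367/EI
A unit hogging moment at Y produces rotation L₁/(3EI) + L₂/(3EI) = 5.333/EI.
Compatibility: M_Y·(L₁+L₂)/(3EI) = θ_0, giving M_Y = 256.4 kN·m (hogging).

M_Y = 256.4 kN·m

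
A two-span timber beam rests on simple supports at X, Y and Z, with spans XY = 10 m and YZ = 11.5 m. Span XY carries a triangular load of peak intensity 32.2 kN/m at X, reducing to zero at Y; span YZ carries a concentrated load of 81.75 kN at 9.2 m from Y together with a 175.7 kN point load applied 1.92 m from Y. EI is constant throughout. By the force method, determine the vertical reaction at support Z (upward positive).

R_Z = 70.96 kN

Insert a hinge at Y; M_Y is the redundant, and each span becomes simply supported.
Rotations at Y on the released spans (each span's end-slope, ×1/EI):
  span XY: triangular load, peak 32.2: 7w₀L³/(360EI) = 626.1/EI
  span YZ: point load 81.75 at a = 9.2: Pab(L + b)/(6LEI) = 346/EI
  span YZ: point load 175.7 at a = 1.92: Pab(L + b)/(6LEI) = 987.3/EI
  relative rotation θ_0 = (626.1 + 1333)/EI = 1959/EI
A unit hogging moment at Y produces rotation L₁/(3EI) + L₂/(3EI) = 7.167/EI.
Slope continuity at Y: θ_0 = M_Y·7.167/EI, so M_Y = 1959/7.167 = 273.4 kN·m (hogging).
Span YZ, ΣM about Z: R_Y^{YZ}·11.5 = 1871 + 273.4, so R_Y^{YZ} = 186.5 kN and R_Z = 257.4 − 186.5 = 70.96 kN.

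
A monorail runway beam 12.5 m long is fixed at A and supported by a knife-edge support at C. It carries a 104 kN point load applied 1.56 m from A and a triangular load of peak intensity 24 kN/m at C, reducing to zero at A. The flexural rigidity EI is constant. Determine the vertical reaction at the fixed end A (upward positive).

Remove the prop at C; the released (primary) structure is a cantilever built in at A.
Deflection at C on the released cantilever, summing each load's contribution:
  point load 104 at a = 1.56: Pa²(3L − a)/(6EI) = 1516/EI
  triangular load, peak 24 at the free end: 11w₀L⁴/(120EI) = 53711/EI
  δ_0 = 55227/EI
Tip deflection under a unit load at C: L³/(3EI) = 651/EI.
The prop prevents deflection at C: R_C = δ_0/δ_{CC} = 55227/651 = 84.83 kN.
Vertical equilibrium: R_A = ΣP − R_C = 254 − 84.83 = 169.2 kN.

R_A = 169.2 kN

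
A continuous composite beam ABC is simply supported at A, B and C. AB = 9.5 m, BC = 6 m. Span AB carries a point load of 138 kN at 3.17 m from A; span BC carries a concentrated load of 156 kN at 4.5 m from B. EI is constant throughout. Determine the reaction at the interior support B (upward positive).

Take M_B as the redundant. Released structure: two simple spans AB and BC with a hinge at B.
Discontinuity in slope at B on the released structure — sum the simple-span end rotations:
  span AB: point load 138 at a = 3.17: Pab(L + a)/(6LEI) = 615.5/EI
  span BC: point load 156 at a = 4.5: Pab(L + b)/(6LEI) = 219.4/EI
  relative rotation θ_0 = (615.5 + 219.4)/EI = 834.9/EI
A unit hogging moment at B produces rotation L₁/(3EI) + L₂/(3EI) = 5.167/EI.
Compatibility: M_B·(L₁+L₂)/(3EI) = θ_0, giving M_B = 161.6 kN·m (hogging).
Span AB, ΣM about A with M_B applied at B: R_B^{AB}·9.5 = 437.5 + 161.6, so R_B^{AB} = 63.06 kN and R_A = 138 − 63.06 = 74.94 kN.
Span BC, ΣM about C: R_B^{BC}·6 = 234 + 161.6, so R_B^{BC} = 65.93 kN and R_C = 156 − 65.93 = 90.07 kN.
R_B = 63.06 + 65.93 = 129 kN.

R_B = 129 kN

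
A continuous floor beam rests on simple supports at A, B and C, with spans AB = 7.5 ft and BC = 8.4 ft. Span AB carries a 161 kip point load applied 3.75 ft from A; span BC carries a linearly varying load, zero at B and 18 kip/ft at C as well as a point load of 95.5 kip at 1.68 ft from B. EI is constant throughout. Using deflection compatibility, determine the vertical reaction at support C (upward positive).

R_C = 44.86 kip

Take M_B as the redundant. Released structure: two simple spans AB and BC with a hinge at B.
End slopes at the hinge B, treating each span as simply supported:
  span AB: point load 161 at a = 3.75: Pab(L + a)/(6LEI) = 566/EI
  span BC: triangular load, peak 18: 7w₀L³/(360EI) = 207.4/EI
  span BC: point load 95.5 at a = 1.68: Pab(L + b)/(6LEI) = 323.4/EI
  relative rotation θ_0 = (566 + 530.9)/EI = 1097/EI
A unit hogging moment at B produces rotation L₁/(3EI) + L₂/(3EI) = 5.3/EI.
Compatibility: M_B·(L₁+L₂)/(3EI) = θ_0, giving M_B = 207 kip·ft (hogging).
Span BC, ΣM about C: R_B^{BC}·8.4 = 853.4 + 207, so R_B^{BC} = 126.2 kip and R_C = 171.1 − 126.2 = 44.86 kip.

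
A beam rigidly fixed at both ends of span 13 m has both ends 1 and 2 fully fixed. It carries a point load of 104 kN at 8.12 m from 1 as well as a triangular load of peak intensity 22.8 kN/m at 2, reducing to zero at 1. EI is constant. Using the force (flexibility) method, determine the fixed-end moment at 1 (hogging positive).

Take the two fixed-end moments M_1, M_2 as redundants; the released structure is the simple span 12.
End rotations of the released simple span under the applied load (×1/EI):
  at 1: point load 104 at a = 8.12: Pab(L + b)/(6LEI) = 944.7/EI
  at 2: point load 104 at a = 8.12: Pab(L + a)/(6LEI) = 1116/EI
  at 1: triangular load, peak 22.8: 7w₀L³/(360EI) = 974/EI
  at 2: triangular load, peak 22.8: w₀L³/(45EI) = 1113/EI
  θ_10 = 1919/EI,  θ_20 = 2229/EI
Flexibility coefficients: a unit moment at one end gives L/(3EI) there and L/(6EI) at the far end, so f₁₁ = f₂₂ = 4.333/EI and f₁₂ = f₂₁ = 2.167/EI.
Compatibility — zero rotation at each built-in end:
  4.333 M_1 + 2.167 M_2 = 1919
  2.167 M_1 + 4.333 M_2 = 2229
Solving the pair gives M_1 = 247.4 kN·m and M_2 = 390.7 kN·m (hogging).

M_1 = 247.4 kN·m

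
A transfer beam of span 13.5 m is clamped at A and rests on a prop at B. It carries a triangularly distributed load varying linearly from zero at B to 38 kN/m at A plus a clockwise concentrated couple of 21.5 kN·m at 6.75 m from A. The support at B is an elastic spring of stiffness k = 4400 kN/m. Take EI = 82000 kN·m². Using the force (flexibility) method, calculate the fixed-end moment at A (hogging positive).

M_A = 474.9 kN·m

Take the reaction at B as the redundant and release it; the primary structure is a cantilever fixed at A.
Free-end deflection of the primary structure under the applied loading (downward +):
  triangular load, peak 38 at the fixed end: w₀L⁴/(30EI) = 42072/EI
  clockwise couple 21.5 at a = 6.75: M₀a(2L − a)/(2EI) = 1469/EI
  δ_0 = 43542/EI
Flexibility coefficient — unit upward force at B: δ_{BB} = L³/(3EI) = 820.1/EI.
With EI = 82000 kN·m²: δ_0 = 0.531 m and δ_{BB} = 0.010002 m/kN.
Compatibility — the spring shortens by R_B/k under the reaction it provides: δ_0 − R_B·δ_{BB} = R_B/k. With 1/k = 0.000227 m/kN, R_B = δ_0 / (δ_{BB} + 1/k) = 0.531 / (0.010002 + 0.000227) = 51.91 kN.
Moment equilibrium about A: M_A = Σ(load moments about A) − R_B·L = 1176 − 51.91×13.5 = 474.9 kN·m.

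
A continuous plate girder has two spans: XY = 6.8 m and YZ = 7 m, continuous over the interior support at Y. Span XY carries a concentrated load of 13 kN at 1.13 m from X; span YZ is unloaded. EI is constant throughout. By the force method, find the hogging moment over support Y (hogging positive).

Take M_Y as the redundant. Released structure: two simple spans XY and YZ with a hinge at Y.
Discontinuity in slope at Y on the released structure — sum the simple-span end rotations:
  span XY: point load 13 at a = 1.13: Pab(L + a)/(6LEI) = 16.19/EI
  relative rotation θ_0 = (16.19 + 0)/EI = 16.19/EI
A unit hogging moment at Y produces rotation L₁/(3EI) + L₂/(3EI) = 4.6/EI.
Slope continuity at Y: θ_0 = M_Y·4.6/EI, so M_Y = 16.19/4.6 = 3.519 kN·m (hogging).

M_Y = 3.519 kN·m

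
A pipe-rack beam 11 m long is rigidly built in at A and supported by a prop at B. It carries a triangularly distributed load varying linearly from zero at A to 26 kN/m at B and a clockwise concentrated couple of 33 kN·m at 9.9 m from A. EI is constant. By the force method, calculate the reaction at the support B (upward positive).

R_B = 83.11 kN

Remove the prop at B; the released (primary) structure is a cantilever built in at A.
Free-end deflection of the primary structure under the applied loading (downward +):
  triangular load, peak 26 at the free end: 11w₀L⁴/(120EI) = 34894/EI
  clockwise couple 33 at a = 9.9: M₀a(2L − a)/(2EI) = 1977/EI
  δ_0 = 36871/EI
Tip deflection under a unit load at B: L³/(3EI) = 443.7/EI.
Compatibility at B: δ_0 − R_B·δ_{BB} = 0, so R_B = 36871/443.7 = 83.11 kN.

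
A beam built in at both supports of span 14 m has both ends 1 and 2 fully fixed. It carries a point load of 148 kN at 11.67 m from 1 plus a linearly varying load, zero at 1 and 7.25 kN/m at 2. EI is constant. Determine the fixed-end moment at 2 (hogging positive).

M_2 = 310.7 kN·m

Take the two fixed-end moments M_1, M_2 as redundants; the released structure is the simple span 12.
On the primary (simply-supported) span, the end slopes from the loading are:
  at 1: point load 148 at a = 11.67: Pab(L + b)/(6LEI) = 782.3/EI
  at 2: point load 148 at a = 11.67: Pab(L + a)/(6LEI) = 1230/EI
  at 1: triangular load, peak 7.25: 7w₀L³/(360EI) = 386.8/EI
  at 2: triangular load, peak 7.25: w₀L³/(45EI) = 442.1/EI
  θ_10 = 1169/EI,  θ_20 = 1672/EI
Flexibility coefficients: a unit moment at one end gives L/(3EI) there and L/(6EI) at the far end, so f₁₁ = f₂₂ = 4.667/EI and f₁₂ = f₂₁ = 2.333/EI.
Compatibility — zero rotation at each built-in end:
  4.667 M_1 + 2.333 M_2 = 1169
  2.333 M_1 + 4.667 M_2 = 1672
Solving the pair gives M_1 = 95.21 kN·m and M_2 = 310.7 kN·m (hogging).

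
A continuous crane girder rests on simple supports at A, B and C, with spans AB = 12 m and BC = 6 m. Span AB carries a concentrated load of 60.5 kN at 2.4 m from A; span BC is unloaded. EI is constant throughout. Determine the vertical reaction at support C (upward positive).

R_C = -7.744 kN

Release continuity at B by inserting a hinge; the redundant is the internal moment M_B. The primary structure is two simply-supported spans AB and BC.
Rotations at B on the released spans (each span's end-slope, ×1/EI):
  span AB: point load 60.5 at a = 2.4: Pab(L + a)/(6LEI) = 278.8/EI
  relative rotation θ_0 = (278.8 + 0)/EI = 278.8/EI
A unit hogging moment at B produces rotation L₁/(3EI) + L₂/(3EI) = 6/EI.
Compatibility: M_B·(L₁+L₂)/(3EI) = θ_0, giving M_B = 46.46 kN·m (hogging).
Span BC, ΣM about C: R_B^{BC}·6 = 0 + 46.46, so R_B^{BC} = 7.744 kN and R_C = 0 − 7.744 = -7.744 kN.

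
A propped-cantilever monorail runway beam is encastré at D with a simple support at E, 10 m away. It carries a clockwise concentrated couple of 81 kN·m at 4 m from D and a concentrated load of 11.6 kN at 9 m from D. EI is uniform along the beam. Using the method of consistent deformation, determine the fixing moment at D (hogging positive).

M_D = 8.982 kN·m

Remove the prop at E; the released (primary) structure is a cantilever built in at D.
Downward deflection at the released point E due to the loads:
  clockwise couple 81 at a = 4: M₀a(2L − a)/(2EI) = 2592/EI
  point load 11.6 at a = 9: Pa²(3L − a)/(6EI) = 3289/EI
  δ_0 = 5881/EI
Tip deflection under a unit load at E: L³/(3EI) = 333.3/EI.
Compatibility at E: δ_0 − R_E·δ_{EE} = 0, so R_E = 5881/333.3 = 17.64 kN.
Moment equilibrium about D: M_D = Σ(load moments about D) − R_E·L = 185.4 − 17.64×10 = 8.982 kN·m.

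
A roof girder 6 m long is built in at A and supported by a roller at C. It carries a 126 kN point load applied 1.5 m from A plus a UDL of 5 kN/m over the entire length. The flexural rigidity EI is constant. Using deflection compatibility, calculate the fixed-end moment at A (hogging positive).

M_A = 146.5 kN·m

Release the roller at C. Primary structure: cantilever fixed at A.
Free-end deflection of the primary structure under the applied loading (downward +):
  point load 126 at a = 1.5: Pa²(3L − a)/(6EI) = 779.6/EI
  UDL 5: wL⁴/(8EI) = 810/EI
  δ_0 = 1590/EI
Flexibility coefficient — unit upward force at C: δ_{CC} = L³/(3EI) = 72/EI.
Compatibility at C: δ_0 − R_C·δ_{CC} = 0, so R_C = 1590/72 = 22.08 kN.
Moment equilibrium about A: M_A = Σ(load moments about A) − R_C·L = 279 − 22.08×6 = 146.5 kN·m.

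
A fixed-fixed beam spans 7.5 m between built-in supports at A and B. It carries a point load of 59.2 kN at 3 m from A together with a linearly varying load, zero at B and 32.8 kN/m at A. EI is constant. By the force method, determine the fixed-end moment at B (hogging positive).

M_B = 104.1 kN·m

Release both end moments; the primary structure is a simply-supported span AB with redundants M_A and M_B.
On the primary (simply-supported) span, the end slopes from the loading are:
  at A: point load 59.2 at a = 3: Pab(L + b)/(6LEI) = 213.1/EI
  at B: point load 59.2 at a = 3: Pab(L + a)/(6LEI) = 186.5/EI
  at A: triangular load, peak 32.8: w₀L³/(45EI) = 307.5/EI
  at B: triangular load, peak 32.8: 7w₀L³/(360EI) = 269.1/EI
  θ_A0 = 520.6/EI,  θ_B0 = 455.5/EI
Flexibility coefficients: a unit moment at one end gives L/(3EI) there and L/(6EI) at the far end, so f₁₁ = f₂₂ = 2.5/EI and f₁₂ = f₂₁ = 1.25/EI.
Compatibility — zero rotation at each built-in end:
  2.5 M_A + 1.25 M_B = 520.6
  1.25 M_A + 2.5 M_B = 455.5
Solving the pair gives M_A = 156.2 kN·m and M_B = 104.1 kN·m (hogging).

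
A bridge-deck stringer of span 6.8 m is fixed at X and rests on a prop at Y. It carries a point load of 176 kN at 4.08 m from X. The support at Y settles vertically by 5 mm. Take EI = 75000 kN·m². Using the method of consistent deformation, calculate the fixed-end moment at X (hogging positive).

Choose R_Y as the redundant. The primary structure is the cantilever fixed at X.
Primary-structure tip deflection at Y by superposition:
  point load 176 at a = 4.08: Pa²(3L − a)/(6EI) = 7969/EI
Flexibility coefficient — unit upward force at Y: δ_{YY} = L³/(3EI) = 104.8/EI.
With EI = 75000 kN·m²: δ_0 = 0.10625 m and δ_{YY} = 0.001397 m/kN.
Compatibility — the beam at Y must follow the support down by 0.005 m: δ_0 − R_Y·δ_{YY} = 0.005, so R_Y = (0.10625 − 0.005)/0.001397 = 72.45 kN.
Moment equilibrium about X: M_X = Σ(load moments about X) − R_Y·L = 718.1 − 72.45×6.8 = 225.4 kN·m.

M_X = 225.4 kN·m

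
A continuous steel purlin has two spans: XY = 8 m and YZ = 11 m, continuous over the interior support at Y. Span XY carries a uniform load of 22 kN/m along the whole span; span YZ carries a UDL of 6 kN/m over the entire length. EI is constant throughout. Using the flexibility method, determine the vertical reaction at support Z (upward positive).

R_Z = 21.49 kN

Release continuity at Y by inserting a hinge; the redundant is the internal moment M_Y. The primary structure is two simply-supported spans XY and YZ.
Rotations at Y on the released spans (each span's end-slope, ×1/EI):
  span XY: UDL 22: wL³/(24EI) = 469.3/EI
  span YZ: UDL 6: wL³/(24EI) = 332.8/EI
  relative rotation θ_0 = (469.3 + 332.8)/EI = 802.1/EI
A unit hogging moment at Y produces rotation L₁/(3EI) + L₂/(3EI) = 6.333/EI.
Slope continuity at Y: θ_0 = M_Y·6.333/EI, so M_Y = 802.1/6.333 = 126.6 kN·m (hogging).
Span YZ, ΣM about Z: R_Y^{YZ}·11 = 363 + 126.6, so R_Y^{YZ} = 44.51 kN and R_Z = 66 − 44.51 = 21.49 kN.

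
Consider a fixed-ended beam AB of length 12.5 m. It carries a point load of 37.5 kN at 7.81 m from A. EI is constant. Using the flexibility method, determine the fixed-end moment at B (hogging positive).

M_B = 68.66 kN·m

Release both end moments; the primary structure is a simply-supported span AB with redundants M_A and M_B.
Simple-span end rotations at A and B under the given loads:
  at A: point load 37.5 at a = 7.81: Pab(L + b)/(6LEI) = 314.8/EI
  at B: point load 37.5 at a = 7.81: Pab(L + a)/(6LEI) = 372/EI
  θ_A0 = 314.8/EI,  θ_B0 = 372/EI
Flexibility coefficients: a unit moment at one end gives L/(3EI) there and L/(6EI) at the far end, so f₁₁ = f₂₂ = 4.167/EI and f₁₂ = f₂₁ = 2.083/EI.
Compatibility — zero rotation at each built-in end:
  4.167 M_A + 2.083 M_B = 314.8
  2.083 M_A + 4.167 M_B = 372
Solving the pair gives M_A = 41.23 kN·m and M_B = 68.66 kN·m (hogging).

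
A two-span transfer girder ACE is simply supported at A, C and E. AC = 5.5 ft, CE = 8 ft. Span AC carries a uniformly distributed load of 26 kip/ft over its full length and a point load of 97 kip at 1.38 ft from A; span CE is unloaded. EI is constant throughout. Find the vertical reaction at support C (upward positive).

R_C = 116 kip

Insert a hinge at C; M_C is the redundant, and each span becomes simply supported.
Discontinuity in slope at C on the released structure — sum the simple-span end rotations:
  span AC: UDL 26: wL³/(24EI) = 180.2/EI
  span AC: point load 97 at a = 1.38: Pab(L + a)/(6LEI) = 115/EI
  relative rotation θ_0 = (295.2 + 0)/EI = 295.2/EI
A unit hogging moment at C produces rotation L₁/(3EI) + L₂/(3EI) = 4.5/EI.
Compatibility: M_C·(L₁+L₂)/(3EI) = θ_0, giving M_C = 65.6 kip·ft (hogging).
Span AC, ΣM about A with M_C applied at C: R_C^{AC}·5.5 = 527.1 + 65.6, so R_C^{AC} = 107.8 kip and R_A = 240 − 107.8 = 132.2 kip.
Span CE, ΣM about E: R_C^{CE}·8 = 0 + 65.6, so R_C^{CE} = 8.201 kip and R_E = 0 − 8.201 = -8.201 kip.
R_C = 107.8 + 8.201 = 116 kip.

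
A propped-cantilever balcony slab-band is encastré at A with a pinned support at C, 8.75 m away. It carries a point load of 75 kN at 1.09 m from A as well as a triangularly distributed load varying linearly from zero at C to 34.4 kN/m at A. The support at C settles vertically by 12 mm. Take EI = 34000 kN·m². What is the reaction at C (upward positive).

Release the roller at C. Primary structure: cantilever fixed at A.
Primary-structure tip deflection at C by superposition:
  point load 75 at a = 1.09: Pa²(3L − a)/(6EI) = 373.7/EI
  triangular load, peak 34.4 at the fixed end: w₀L⁴/(30EI) = 6722/EI
  δ_0 = 7095/EI
Flexibility coefficient — unit upward force at C: δ_{CC} = L³/(3EI) = 223.3/EI.
With EI = 34000 kN·m²: δ_0 = 0.20868 m and δ_{CC} = 0.006568 m/kN.
Compatibility — the beam at C must follow the support down by 0.012 m: δ_0 − R_C·δ_{CC} = 0.012, so R_C = (0.20868 − 0.012)/0.006568 = 29.95 kN.

R_C = 29.95 kN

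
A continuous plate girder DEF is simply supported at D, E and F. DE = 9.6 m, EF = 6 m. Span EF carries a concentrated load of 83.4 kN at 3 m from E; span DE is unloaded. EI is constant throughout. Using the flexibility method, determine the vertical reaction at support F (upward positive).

R_F = 35.69 kN

Insert a hinge at E; M_E is the redundant, and each span becomes simply supported.
Rotations at E on the released spans (each span's end-slope, ×1/EI):
  span EF: point load 83.4 at a = 3: Pab(L + b)/(6LEI) = 187.7/EI
  relative rotation θ_0 = (0 + 187.7)/EI = 187.7/EI
A unit hogging moment at E produces rotation L₁/(3EI) + L₂/(3EI) = 5.2/EI.
Slope continuity at E: θ_0 = M_E·5.2/EI, so M_E = 187.7/5.2 = 36.09 kN·m (hogging).
Span EF, ΣM about F: R_E^{EF}·6 = 250.2 + 36.09, so R_E^{EF} = 47.71 kN and R_F = 83.4 − 47.71 = 35.69 kN.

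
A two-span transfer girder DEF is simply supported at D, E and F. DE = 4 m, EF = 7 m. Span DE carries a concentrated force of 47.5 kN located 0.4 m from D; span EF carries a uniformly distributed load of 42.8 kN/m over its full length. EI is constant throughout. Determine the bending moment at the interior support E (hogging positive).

Insert a hinge at E; M_E is the redundant, and each span becomes simply supported.
End slopes at the hinge E, treating each span as simply supported:
  span DE: point load 47.5 at a = 0.4: Pab(L + a)/(6LEI) = 12.54/EI
  span EF: UDL 42.8: wL³/(24EI) = 611.7/EI
  relative rotation θ_0 = (12.54 + 611.7)/EI = 624.2/EI
A unit hogging moment at E produces rotation L₁/(3EI) + L₂/(3EI) = 3.667/EI.
Compatibility: M_E·(L₁+L₂)/(3EI) = θ_0, giving M_E = 170.2 kN·m (hogging).

M_E = 170.2 kN·m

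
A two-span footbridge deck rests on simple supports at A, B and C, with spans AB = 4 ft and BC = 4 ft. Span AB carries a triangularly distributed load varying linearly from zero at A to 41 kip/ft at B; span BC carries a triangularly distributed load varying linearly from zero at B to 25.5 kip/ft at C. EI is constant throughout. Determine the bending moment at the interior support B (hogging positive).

Take M_B as the redundant. Released structure: two simple spans AB and BC with a hinge at B.
End slopes at the hinge B, treating each span as simply supported:
  span AB: triangular load, peak 41: w₀L³/(45EI) = 58.31/EI
  span BC: triangular load, peak 25.5: 7w₀L³/(360EI) = 31.73/EI
  relative rotation θ_0 = (58.31 + 31.73)/EI = 90.04/EI
A unit hogging moment at B produces rotation L₁/(3EI) + L₂/(3EI) = 2.667/EI.
Compatibility: M_B·(L₁+L₂)/(3EI) = θ_0, giving M_B = 33.77 kip·ft (hogging).

M_B = 33.77 kip·ft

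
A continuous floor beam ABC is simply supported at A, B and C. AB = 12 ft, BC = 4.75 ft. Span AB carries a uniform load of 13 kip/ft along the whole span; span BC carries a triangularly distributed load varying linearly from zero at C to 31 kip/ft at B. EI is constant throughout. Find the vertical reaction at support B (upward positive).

Insert a hinge at B; M_B is the redundant, and each span becomes simply supported.
Rotations at B on the released spans (each span's end-slope, ×1/EI):
  span AB: UDL 13: wL³/(24EI) = 936/EI
  span BC: triangular load, peak 31: w₀L³/(45EI) = 73.83/EI
  relative rotation θ_0 = (936 + 73.83)/EI = 1010/EI
A unit hogging moment at B produces rotation L₁/(3EI) + L₂/(3EI) = 5.583/EI.
Compatibility: M_B·(L₁+L₂)/(3EI) = θ_0, giving M_B = 180.9 kip·ft (hogging).
Span AB, ΣM about A with M_B applied at B: R_B^{AB}·12 = 936 + 180.9, so R_B^{AB} = 93.07 kip and R_A = 156 − 93.07 = 62.93 kip.
Span BC, ΣM about C: R_B^{BC}·4.75 = 233.1 + 180.9, so R_B^{BC} = 87.16 kip and R_C = 73.62 − 87.16 = -13.54 kip.
R_B = 93.07 + 87.16 = 180.2 kip.

R_B = 180.2 kip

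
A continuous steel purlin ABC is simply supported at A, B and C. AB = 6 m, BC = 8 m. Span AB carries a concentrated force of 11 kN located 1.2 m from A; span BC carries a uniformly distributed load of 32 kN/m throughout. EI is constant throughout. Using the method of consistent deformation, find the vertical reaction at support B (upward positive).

R_B = 173.7 kN

Release continuity at B by inserting a hinge; the redundant is the internal moment M_B. The primary structure is two simply-supported spans AB and BC.
End slopes at the hinge B, treating each span as simply supported:
  span AB: point load 11 at a = 1.2: Pab(L + a)/(6LEI) = 12.67/EI
  span BC: UDL 32: wL³/(24EI) = 682.7/EI
  relative rotation θ_0 = (12.67 + 682.7)/EI = 695.3/EI
A unit hogging moment at B produces rotation L₁/(3EI) + L₂/(3EI) = 4.667/EI.
Compatibility: M_B·(L₁+L₂)/(3EI) = θ_0, giving M_B = 149 kN·m (hogging).
Span AB, ΣM about A with M_B applied at B: R_B^{AB}·6 = 13.2 + 149, so R_B^{AB} = 27.03 kN and R_A = 11 − 27.03 = -16.03 kN.
Span BC, ΣM about C: R_B^{BC}·8 = 1024 + 149, so R_B^{BC} = 146.6 kN and R_C = 256 − 146.6 = 109.4 kN.
R_B = 27.03 + 146.6 = 173.7 kN.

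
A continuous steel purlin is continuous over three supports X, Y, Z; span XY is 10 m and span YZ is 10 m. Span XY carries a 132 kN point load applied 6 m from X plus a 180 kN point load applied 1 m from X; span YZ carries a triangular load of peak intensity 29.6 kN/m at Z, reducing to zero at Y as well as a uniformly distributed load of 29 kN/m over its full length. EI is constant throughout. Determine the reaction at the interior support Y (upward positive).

R_Y = 379.3 kN

Insert a hinge at Y; M_Y is the redundant, and each span becomes simply supported.
Rotations at Y on the released spans (each span's end-slope, ×1/EI):
  span XY: point load 132 at a = 6: Pab(L + a)/(6LEI) = 844.8/EI
  span XY: point load 180 at a = 1: Pab(L + a)/(6LEI) = 297/EI
  span YZ: triangular load, peak 29.6: 7w₀L³/(360EI) = 575.6/EI
  span YZ: UDL 29: wL³/(24EI) = 1208/EI
  relative rotation θ_0 = (1142 + 1784)/EI = 2926/EI
A unit hogging moment at Y produces rotation L₁/(3EI) + L₂/(3EI) = 6.667/EI.
Slope continuity at Y: θ_0 = M_Y·6.667/EI, so M_Y = 2926/6.667 = 438.9 kN·m (hogging).
Span XY, ΣM about X with M_Y applied at Y: R_Y^{XY}·10 = 972 + 438.9, so R_Y^{XY} = 141.1 kN and R_X = 312 − 141.1 = 170.9 kN.
Span YZ, ΣM about Z: R_Y^{YZ}·10 = 1943 + 438.9, so R_Y^{YZ} = 238.2 kN and R_Z = 438 − 238.2 = 199.8 kN.
R_Y = 141.1 + 238.2 = 379.3 kN.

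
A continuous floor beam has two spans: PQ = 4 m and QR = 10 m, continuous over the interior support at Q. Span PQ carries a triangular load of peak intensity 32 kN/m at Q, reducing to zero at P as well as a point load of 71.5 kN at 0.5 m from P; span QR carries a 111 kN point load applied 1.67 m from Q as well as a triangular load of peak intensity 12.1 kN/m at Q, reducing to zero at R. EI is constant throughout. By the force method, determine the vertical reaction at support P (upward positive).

R_P = 40.52 kN

Release continuity at Q by inserting a hinge; the redundant is the internal moment M_Q. The primary structure is two simply-supported spans PQ and QR.
End slopes at the hinge Q, treating each span as simply supported:
  span PQ: triangular load, peak 32: w₀L³/(45EI) = 45.51/EI
  span PQ: point load 71.5 at a = 0.5: Pab(L + a)/(6LEI) = 23.46/EI
  span QR: point load 111 at a = 1.67: Pab(L + b)/(6LEI) = 471.7/EI
  span QR: triangular load, peak 12.1: w₀L³/(45EI) = 268.9/EI
  relative rotation θ_0 = (68.97 + 740.6)/EI = 809.6/EI
A unit hogging moment at Q produces rotation L₁/(3EI) + L₂/(3EI) = 4.667/EI.
Slope continuity at Q: θ_0 = M_Q·4.667/EI, so M_Q = 809.6/4.667 = 173.5 kN·m (hogging).
Span PQ, ΣM about P with M_Q applied at Q: R_Q^{PQ}·4 = 206.4 + 173.5, so R_Q^{PQ} = 94.98 kN and R_P = 135.5 − 94.98 = 40.52 kN.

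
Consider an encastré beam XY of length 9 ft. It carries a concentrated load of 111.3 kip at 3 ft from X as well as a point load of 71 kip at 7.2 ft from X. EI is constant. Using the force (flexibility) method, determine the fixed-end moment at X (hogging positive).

Take the two fixed-end moments M_X, M_Y as redundants; the released structure is the simple span XY.
Simple-span end rotations at X and Y under the given loads:
  at X: point load 111.3 at a = 3: Pab(L + b)/(6LEI) = 556.5/EI
  at Y: point load 111.3 at a = 3: Pab(L + a)/(6LEI) = 445.2/EI
  at X: point load 71 at a = 7.2: Pab(L + b)/(6LEI) = 184/EI
  at Y: point load 71 at a = 7.2: Pab(L + a)/(6LEI) = 276/EI
  θ_X0 = 740.5/EI,  θ_Y0 = 721.2/EI
Flexibility coefficients: a unit moment at one end gives L/(3EI) there and L/(6EI) at the far end, so f₁₁ = f₂₂ = 3/EI and f₁₂ = f₂₁ = 1.5/EI.
Compatibility — zero rotation at each built-in end:
  3 M_X + 1.5 M_Y = 740.5
  1.5 M_X + 3 M_Y = 721.2
Solving the pair gives M_X = 168.8 kip·ft and M_Y = 156 kip·ft (hogging).

M_X = 168.8 kip·ft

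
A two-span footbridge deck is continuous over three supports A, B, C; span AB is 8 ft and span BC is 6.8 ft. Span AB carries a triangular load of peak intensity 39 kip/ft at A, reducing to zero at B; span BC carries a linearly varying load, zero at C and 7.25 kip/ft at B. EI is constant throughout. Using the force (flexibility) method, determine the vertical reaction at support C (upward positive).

R_C = -4.867 kip

Take M_B as the redundant. Released structure: two simple spans AB and BC with a hinge at B.
Rotations at B on the released spans (each span's end-slope, ×1/EI):
  span AB: triangular load, peak 39: 7w₀L³/(360EI) = 388.3/EI
  span BC: triangular load, peak 7.25: w₀L³/(45EI) = 50.66/EI
  relative rotation θ_0 = (388.3 + 50.66)/EI = 438.9/EI
A unit hogging moment at B produces rotation L₁/(3EI) + L₂/(3EI) = 4.933/EI.
Slope continuity at B: θ_0 = M_B·4.933/EI, so M_B = 438.9/4.933 = 88.97 kip·ft (hogging).
Span BC, ΣM about C: R_B^{BC}·6.8 = 111.7 + 88.97, so R_B^{BC} = 29.52 kip and R_C = 24.65 − 29.52 = -4.867 kip.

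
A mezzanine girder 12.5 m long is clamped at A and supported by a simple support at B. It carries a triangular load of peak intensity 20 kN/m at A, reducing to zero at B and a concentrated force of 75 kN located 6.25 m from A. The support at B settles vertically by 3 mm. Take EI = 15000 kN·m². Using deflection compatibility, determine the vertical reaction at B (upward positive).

Choose R_B as the redundant. The primary structure is the cantilever fixed at A.
Downward deflection at the released point B due to the loads:
  triangular load, peak 20 at the fixed end: w₀L⁴/(30EI) = 16276/EI
  point load 75 at a = 6.25: Pa²(3L − a)/(6EI) = 15259/EI
  δ_0 = 31535/EI
Flexibility coefficient — unit upward force at B: δ_{BB} = L³/(3EI) = 651/EI.
With EI = 15000 kN·m²: δ_0 = 2.1023 m and δ_{BB} = 0.043403 m/kN.
Compatibility — the beam at B must follow the support down by 0.003 m: δ_0 − R_B·δ_{BB} = 0.003, so R_B = (2.1023 − 0.003)/0.043403 = 48.37 kN.

R_B = 48.37 kN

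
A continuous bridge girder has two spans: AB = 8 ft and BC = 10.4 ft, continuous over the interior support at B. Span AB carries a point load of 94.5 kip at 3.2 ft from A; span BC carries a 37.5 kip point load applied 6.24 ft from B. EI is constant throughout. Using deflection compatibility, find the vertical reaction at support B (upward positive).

R_B = 73.2 kip

Take M_B as the redundant. Released structure: two simple spans AB and BC with a hinge at B.
Rotations at B on the released spans (each span's end-slope, ×1/EI):
  span AB: point load 94.5 at a = 3.2: Pab(L + a)/(6LEI) = 338.7/EI
  span BC: point load 37.5 at a = 6.24: Pab(L + b)/(6LEI) = 227.1/EI
  relative rotation θ_0 = (338.7 + 227.1)/EI = 565.8/EI
A unit hogging moment at B produces rotation L₁/(3EI) + L₂/(3EI) = 6.133/EI.
Slope continuity at B: θ_0 = M_B·6.133/EI, so M_B = 565.8/6.133 = 92.25 kip·ft (hogging).
Span AB, ΣM about A with M_B applied at B: R_B^{AB}·8 = 302.4 + 92.25, so R_B^{AB} = 49.33 kip and R_A = 94.5 − 49.33 = 45.17 kip.
Span BC, ΣM about C: R_B^{BC}·10.4 = 156 + 92.25, so R_B^{BC} = 23.87 kip and R_C = 37.5 − 23.87 = 13.63 kip.
R_B = 49.33 + 23.87 = 73.2 kip.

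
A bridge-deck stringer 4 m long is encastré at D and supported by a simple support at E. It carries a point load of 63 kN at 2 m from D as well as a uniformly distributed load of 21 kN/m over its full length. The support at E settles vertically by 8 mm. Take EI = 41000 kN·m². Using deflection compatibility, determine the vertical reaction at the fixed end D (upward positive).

Release the roller at E. Primary structure: cantilever fixed at D.
Primary-structure tip deflection at E by superposition:
  point load 63 at a = 2: Pa²(3L − a)/(6EI) = 420/EI
  UDL 21: wL⁴/(8EI) = 672/EI
  δ_0 = 1092/EI
Flexibility coefficient — unit upward force at E: δ_{EE} = L³/(3EI) = 21.33/EI.
With EI = 41000 kN·m²: δ_0 = 0.026634 m and δ_{EE} = 0.00052 m/kN.
Compatibility — the beam at E must follow the support down by 0.008 m: δ_0 − R_E·δ_{EE} = 0.008, so R_E = (0.026634 − 0.008)/0.00052 = 35.81 kN.
Vertical equilibrium: R_D = ΣP − R_E = 147 − 35.81 = 111.2 kN.

R_D = 111.2 kN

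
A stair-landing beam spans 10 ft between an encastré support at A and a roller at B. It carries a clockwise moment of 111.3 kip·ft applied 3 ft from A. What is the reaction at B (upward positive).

Choose R_B as the redundant. The primary structure is the cantilever fixed at A.
Downward deflection at the released point B due to the loads:
  clockwise couple 111.3 at a = 3: M₀a(2L − a)/(2EI) = 2838/EI
Flexibility coefficient — unit upward force at B: δ_{BB} = L³/(3EI) = 333.3/EI.
Compatibility at B: δ_0 − R_B·δ_{BB} = 0, so R_B = 2838/333.3 = 8.514 kip.

R_B = 8.514 kip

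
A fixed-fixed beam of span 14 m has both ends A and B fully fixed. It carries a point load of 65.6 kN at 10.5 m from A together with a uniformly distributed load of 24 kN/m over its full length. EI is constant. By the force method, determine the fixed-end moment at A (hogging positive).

M_A = 435.1 kN·m

Take the two fixed-end moments M_A, M_B as redundants; the released structure is the simple span AB.
End rotations of the released simple span under the applied load (×1/EI):
  at A: point load 65.6 at a = 10.5: Pab(L + b)/(6LEI) = 502.2/EI
  at B: point load 65.6 at a = 10.5: Pab(L + a)/(6LEI) = 703.1/EI
  at A: UDL 24: wL³/(24EI) = 2744/EI
  at B: UDL 24: wL³/(24EI) = 2744/EI
  θ_A0 = 3246/EI,  θ_B0 = 3447/EI
Flexibility coefficients: a unit moment at one end gives L/(3EI) there and L/(6EI) at the far end, so f₁₁ = f₂₂ = 4.667/EI and f₁₂ = f₂₁ = 2.333/EI.
Compatibility — zero rotation at each built-in end:
  4.667 M_A + 2.333 M_B = 3246
  2.333 M_A + 4.667 M_B = 3447
Solving the pair gives M_A = 435.1 kN·m and M_B = 521.1 kN·m (hogging).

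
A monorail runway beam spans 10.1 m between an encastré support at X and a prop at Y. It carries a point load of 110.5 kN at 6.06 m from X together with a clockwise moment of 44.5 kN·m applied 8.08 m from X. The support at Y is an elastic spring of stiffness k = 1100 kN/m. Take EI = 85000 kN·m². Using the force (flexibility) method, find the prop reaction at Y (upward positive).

Release the roller at Y. Primary structure: cantilever fixed at X.
Deflection at Y on the released cantilever, summing each load's contribution:
  point load 110.5 at a = 6.06: Pa²(3L − a)/(6EI) = 16394/EI
  clockwise couple 44.5 at a = 8.08: M₀a(2L − a)/(2EI) = 2179/EI
  δ_0 = 18573/EI
Flexibility coefficient — unit upward force at Y: δ_{YY} = L³/(3EI) = 343.4/EI.
With EI = 85000 kN·m²: δ_0 = 0.21851 m and δ_{YY} = 0.00404 m/kN.
Compatibility — the spring shortens by R_Y/k under the reaction it provides: δ_0 − R_Y·δ_{YY} = R_Y/k. With 1/k = 0.000909 m/kN, R_Y = δ_0 / (δ_{YY} + 1/k) = 0.21851 / (0.00404 + 0.000909) = 44.15 kN.

R_Y = 44.15 kN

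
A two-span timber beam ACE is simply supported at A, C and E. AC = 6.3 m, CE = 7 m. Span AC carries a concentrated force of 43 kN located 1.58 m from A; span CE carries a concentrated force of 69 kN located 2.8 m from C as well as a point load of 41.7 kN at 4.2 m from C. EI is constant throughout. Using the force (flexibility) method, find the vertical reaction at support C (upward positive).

R_C = 95.92 kN

Release continuity at C by inserting a hinge; the redundant is the internal moment M_C. The primary structure is two simply-supported spans AC and CE.
End slopes at the hinge C, treating each span as simply supported:
  span AC: point load 43 at a = 1.58: Pab(L + a)/(6LEI) = 66.85/EI
  span CE: point load 69 at a = 2.8: Pab(L + b)/(6LEI) = 216.4/EI
  span CE: point load 41.7 at a = 4.2: Pab(L + b)/(6LEI) = 114.4/EI
  relative rotation θ_0 = (66.85 + 330.8)/EI = 397.7/EI
A unit hogging moment at C produces rotation L₁/(3EI) + L₂/(3EI) = 4.433/EI.
Slope continuity at C: θ_0 = M_C·4.433/EI, so M_C = 397.7/4.433 = 89.7 kN·m (hogging).
Span AC, ΣM about A with M_C applied at C: R_C^{AC}·6.3 = 67.94 + 89.7, so R_C^{AC} = 25.02 kN and R_A = 43 − 25.02 = 17.98 kN.
Span CE, ΣM about E: R_C^{CE}·7 = 406.6 + 89.7, so R_C^{CE} = 70.89 kN and R_E = 110.7 − 70.89 = 39.81 kN.
R_C = 25.02 + 70.89 = 95.92 kN.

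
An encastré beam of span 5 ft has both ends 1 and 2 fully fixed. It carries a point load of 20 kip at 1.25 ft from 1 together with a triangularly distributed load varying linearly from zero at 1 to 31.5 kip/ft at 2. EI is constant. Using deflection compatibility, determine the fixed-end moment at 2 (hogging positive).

Take the two fixed-end moments M_1, M_2 as redundants; the released structure is the simple span 12.
Simple-span end rotations at 1 and 2 under the given loads:
  at 1: point load 20 at a = 1.25: Pab(L + b)/(6LEI) = 27.34/EI
  at 2: point load 20 at a = 1.25: Pab(L + a)/(6LEI) = 19.53/EI
  at 1: triangular load, peak 31.5: 7w₀L³/(360EI) = 76.56/EI
  at 2: triangular load, peak 31.5: w₀L³/(45EI) = 87.5/EI
  θ_10 = 103.9/EI,  θ_20 = 107/EI
Flexibility coefficients: a unit moment at one end gives L/(3EI) there and L/(6EI) at the far end, so f₁₁ = f₂₂ = 1.667/EI and f₁₂ = f₂₁ = 0.8333/EI.
Compatibility — zero rotation at each built-in end:
  1.667 M_1 + 0.8333 M_2 = 103.9
  0.8333 M_1 + 1.667 M_2 = 107
Solving the pair gives M_1 = 40.31 kip·ft and M_2 = 44.06 kip·ft (hogging).

M_2 = 44.06 kip·ft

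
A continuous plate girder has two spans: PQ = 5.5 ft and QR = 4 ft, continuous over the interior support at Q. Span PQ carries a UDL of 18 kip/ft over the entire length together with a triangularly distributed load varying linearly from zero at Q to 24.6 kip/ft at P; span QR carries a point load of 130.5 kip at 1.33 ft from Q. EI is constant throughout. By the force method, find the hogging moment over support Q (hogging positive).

Take M_Q as the redundant. Released structure: two simple spans PQ and QR with a hinge at Q.
Discontinuity in slope at Q on the released structure — sum the simple-span end rotations:
  span PQ: UDL 18: wL³/(24EI) = 124.8/EI
  span PQ: triangular load, peak 24.6: 7w₀L³/(360EI) = 79.58/EI
  span QR: point load 130.5 at a = 1.33: Pab(L + b)/(6LEI) = 128.8/EI
  relative rotation θ_0 = (204.4 + 128.8)/EI = 333.2/EI
A unit hogging moment at Q produces rotation L₁/(3EI) + L₂/(3EI) = 3.167/EI.
Slope continuity at Q: θ_0 = M_Q·3.167/EI, so M_Q = 333.2/3.167 = 105.2 kip·ft (hogging).

M_Q = 105.2 kip·ft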